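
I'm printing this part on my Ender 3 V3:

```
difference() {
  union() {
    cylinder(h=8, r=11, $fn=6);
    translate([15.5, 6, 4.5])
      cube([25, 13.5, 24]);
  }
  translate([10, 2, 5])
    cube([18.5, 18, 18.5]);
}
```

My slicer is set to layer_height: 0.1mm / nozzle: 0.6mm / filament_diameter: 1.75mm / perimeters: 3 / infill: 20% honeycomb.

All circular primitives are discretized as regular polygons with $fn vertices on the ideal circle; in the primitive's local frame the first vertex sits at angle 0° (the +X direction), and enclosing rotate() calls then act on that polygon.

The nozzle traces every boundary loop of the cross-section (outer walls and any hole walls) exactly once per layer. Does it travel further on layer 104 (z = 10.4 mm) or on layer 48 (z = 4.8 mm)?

layer 48 (z = 4.8 mm)

Layer 104 (z = 10.4): the cylinder is not intersected at this z (z outside [0, 8]); the cube at (15.5, 6) is present — its section is the full 25×13.5 rectangle (perimeter 77.00 mm); Merging all regions: only the 25×13.5 cube at (15.5, 6) is present, so the union is just that shape — boundary = 77.00 mm; the 18.5×18 cube at (10, 2) contributes its full rectangle (perimeter 73.00 mm); Taking the first minus the rest: starting from that combined region, the 18.5×18 cube at (10, 2) partially overlaps it — only the 175.50 mm² overlap (of its 333.00 mm²) is removed, clipping the outline — boundary = 51.00 mm. So its perimeter = 51.00 mm. Layer 48 (z = 4.8): the r=11 cylinder gives a regular 6-gon of circumradius 11 (constant along its height) (perimeter = 2·6·11.000·sin(180°/6) = 66.00 mm); the 25×13.5 cube at (15.5, 6) contributes its full rectangle (perimeter 77.00 mm); Combining (union): the 2 present regions are separate (no shared area or edge), so areas and boundary lengths simply add and each stays a separate island — boundary = 143.00 mm; the cube at (10, 2) is absent (z outside [5, 23.5]); Taking the first minus the rest: none of the subtracted shapes is present at this height, so that combined region is unchanged — boundary = 143.00 mm. So its perimeter = 143.00 mm. Layer 48 is larger (143.00 vs 51.00 mm).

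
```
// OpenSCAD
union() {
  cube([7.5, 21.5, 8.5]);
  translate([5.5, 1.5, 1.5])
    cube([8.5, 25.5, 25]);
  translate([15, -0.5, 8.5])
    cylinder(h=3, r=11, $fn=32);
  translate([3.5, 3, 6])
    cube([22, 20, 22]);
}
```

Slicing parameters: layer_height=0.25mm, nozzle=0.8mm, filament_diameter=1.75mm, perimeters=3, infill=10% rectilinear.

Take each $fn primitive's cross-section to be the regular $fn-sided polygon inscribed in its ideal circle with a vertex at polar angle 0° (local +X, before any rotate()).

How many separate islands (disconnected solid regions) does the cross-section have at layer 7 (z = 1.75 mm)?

1

At z = 1.75 mm: the cube is present — its section is the full 7.5×21.5 rectangle; the cube at (5.5, 1.5) (footprint 8.5×25.5) is included at this height; the cylinder at (15, -0.5) does not reach this height (z outside [8.5, 11.5]); the cube at (3.5, 3) is not intersected at this z (z outside [6, 28]); Combining (union): the regions partially overlap (shared area 40.00 mm²), so overlapping operands fuse into one piece — 1 connected region. Overall, the cross-section is a single solid region. Island count = 1.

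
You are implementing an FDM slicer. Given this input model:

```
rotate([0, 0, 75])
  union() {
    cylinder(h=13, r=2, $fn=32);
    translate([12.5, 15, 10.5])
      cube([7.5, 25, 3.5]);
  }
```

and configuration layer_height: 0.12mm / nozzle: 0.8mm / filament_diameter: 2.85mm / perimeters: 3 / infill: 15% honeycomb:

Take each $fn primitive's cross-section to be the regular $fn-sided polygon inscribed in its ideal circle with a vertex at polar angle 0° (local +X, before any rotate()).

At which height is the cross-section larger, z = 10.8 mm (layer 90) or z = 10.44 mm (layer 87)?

Layer 90 (z = 10.8): the cylinder: section is a regular 32-gon, circumradius r=2 (area = (32/2)·2.000²·sin(360°/32) = 12.49 mm²); the cube at (12.5, 15) is present — its section is the full 7.5×25 rectangle (area 187.50 mm²); Combining (union): the 2 present regions are separate (no shared area or edge), so areas and boundary lengths simply add and each stays a separate island — area = 199.99 mm²; (whole slice rotated 75° about Z — lengths, areas and connectivity unchanged). So its area = 199.99 mm². Layer 87 (z = 10.44): the r=2 cylinder gives a regular 32-gon of circumradius 2 (constant along its height) (area = (32/2)·2.000²·sin(360°/32) = 12.49 mm²); the cube at (12.5, 15) is absent (z outside [10.5, 14]); Combining (union): only the r=2 cylinder is present, so the union is just that shape — area = 12.49 mm²; (rotated 75° about Z; rotation is an isometry so areas/perimeters/island counts are preserved). So its area = 12.49 mm². Layer 90 is larger (199.99 vs 12.49 mm²).

layer 90 (z = 10.8 mm)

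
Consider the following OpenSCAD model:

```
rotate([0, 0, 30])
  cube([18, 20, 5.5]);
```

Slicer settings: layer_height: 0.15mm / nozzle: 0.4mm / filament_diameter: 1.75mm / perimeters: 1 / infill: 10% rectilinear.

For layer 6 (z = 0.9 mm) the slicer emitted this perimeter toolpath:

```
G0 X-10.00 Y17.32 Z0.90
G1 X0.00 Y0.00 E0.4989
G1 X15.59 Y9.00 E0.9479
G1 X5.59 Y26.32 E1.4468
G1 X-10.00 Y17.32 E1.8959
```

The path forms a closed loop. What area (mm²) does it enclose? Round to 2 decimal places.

360.02 mm²

Apply the shoelace formula to the sequence of (X, Y) vertices; enclosed area = 360.02 mm².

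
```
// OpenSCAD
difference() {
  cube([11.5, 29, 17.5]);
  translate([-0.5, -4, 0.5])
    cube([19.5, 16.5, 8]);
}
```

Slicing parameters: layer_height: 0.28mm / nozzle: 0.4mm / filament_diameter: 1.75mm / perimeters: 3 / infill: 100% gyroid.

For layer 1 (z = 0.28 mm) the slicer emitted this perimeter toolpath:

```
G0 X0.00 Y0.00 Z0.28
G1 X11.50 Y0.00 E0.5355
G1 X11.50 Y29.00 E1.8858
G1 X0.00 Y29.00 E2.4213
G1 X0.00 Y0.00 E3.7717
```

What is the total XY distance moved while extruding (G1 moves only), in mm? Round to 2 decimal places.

Sum the Euclidean lengths of each G1 segment: total = 81.00 mm.

81.00 mm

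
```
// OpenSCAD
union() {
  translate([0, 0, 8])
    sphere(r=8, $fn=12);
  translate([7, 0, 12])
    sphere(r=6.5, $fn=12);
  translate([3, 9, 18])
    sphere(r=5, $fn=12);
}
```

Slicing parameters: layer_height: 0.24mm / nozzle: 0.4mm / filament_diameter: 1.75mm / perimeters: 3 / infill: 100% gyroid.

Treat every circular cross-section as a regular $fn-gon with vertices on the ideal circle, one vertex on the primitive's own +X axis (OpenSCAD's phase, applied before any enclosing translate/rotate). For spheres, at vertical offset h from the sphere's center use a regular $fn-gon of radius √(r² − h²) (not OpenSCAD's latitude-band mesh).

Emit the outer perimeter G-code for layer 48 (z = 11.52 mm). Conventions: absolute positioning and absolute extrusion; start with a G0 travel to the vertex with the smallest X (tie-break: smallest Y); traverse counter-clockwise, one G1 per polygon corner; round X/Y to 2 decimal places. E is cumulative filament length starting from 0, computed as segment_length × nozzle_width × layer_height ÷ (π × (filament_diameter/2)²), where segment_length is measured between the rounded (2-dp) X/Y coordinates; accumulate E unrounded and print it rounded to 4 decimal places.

G0 X-7.18 Y0.00 Z11.52
G1 X-6.22 Y-3.59 E0.1483
G1 X-3.59 Y-6.22 E0.2968
G1 X0.00 Y-7.18 E0.4451
G1 X3.59 Y-6.22 E0.5934
G1 X4.11 Y-5.71 E0.6225
G1 X7.00 Y-6.48 E0.7418
G1 X10.24 Y-5.61 E0.8757
G1 X12.61 Y-3.24 E1.0095
G1 X13.48 Y0.00 E1.1434
G1 X12.61 Y3.24 E1.2773
G1 X10.24 Y5.61 E1.4111
G1 X7.00 Y6.48 E1.5450
G1 X4.11 Y5.71 E1.6643
G1 X3.59 Y6.22 E1.6934
G1 X0.00 Y7.18 E1.8417
G1 X-3.59 Y6.22 E1.9901
G1 X-6.22 Y3.59 E2.1385
G1 X-7.18 Y0.00 E2.2868

At z = 11.52 mm: the r=8 sphere slices to a regular 12-gon of circumradius 7.184 (√(r²−h²) with h=3.52 from center); the r=6.5 sphere at (7, 0) slices to a regular 12-gon of circumradius 6.482 (√(r²−h²) with h=0.48 from center); the sphere at (3, 9) is absent (|z−center|=6.480 > r=5); Combining (union): the regions partially overlap (shared area 50.88 mm²), so overlapping operands fuse into one piece — 1 connected region. The outline is a single polygon with 18 vertices. Extrusion per mm of travel: 0.4 × 0.24 / (π × 0.875²) = 0.039912. Accumulating E over each segment gives final E = 2.2868.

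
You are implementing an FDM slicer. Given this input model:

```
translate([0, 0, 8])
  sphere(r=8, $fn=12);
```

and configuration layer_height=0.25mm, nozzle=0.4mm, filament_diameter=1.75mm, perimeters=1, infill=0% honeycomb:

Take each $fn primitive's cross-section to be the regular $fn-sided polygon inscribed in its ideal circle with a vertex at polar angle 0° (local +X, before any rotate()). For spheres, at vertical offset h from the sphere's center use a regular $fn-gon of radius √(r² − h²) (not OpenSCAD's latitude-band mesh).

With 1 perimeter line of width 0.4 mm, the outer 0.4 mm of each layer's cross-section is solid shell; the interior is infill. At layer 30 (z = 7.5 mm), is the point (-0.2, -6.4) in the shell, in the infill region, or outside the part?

At z = 7.5 mm: the r=8 sphere slices to a regular 12-gon of circumradius 7.984 (√(r²−h²) with h=0.5 from center). Overall, the cross-section is a single solid region. The nearest boundary edge runs (-3.99, -6.91)→(-0.00, -7.98); distance from the point to it = 1.48 mm. The point is inside the cross-section and 1.48 mm from the nearest boundary — more than the 0.4 mm shell width (1 × 0.4), so it's in the infill interior.

infill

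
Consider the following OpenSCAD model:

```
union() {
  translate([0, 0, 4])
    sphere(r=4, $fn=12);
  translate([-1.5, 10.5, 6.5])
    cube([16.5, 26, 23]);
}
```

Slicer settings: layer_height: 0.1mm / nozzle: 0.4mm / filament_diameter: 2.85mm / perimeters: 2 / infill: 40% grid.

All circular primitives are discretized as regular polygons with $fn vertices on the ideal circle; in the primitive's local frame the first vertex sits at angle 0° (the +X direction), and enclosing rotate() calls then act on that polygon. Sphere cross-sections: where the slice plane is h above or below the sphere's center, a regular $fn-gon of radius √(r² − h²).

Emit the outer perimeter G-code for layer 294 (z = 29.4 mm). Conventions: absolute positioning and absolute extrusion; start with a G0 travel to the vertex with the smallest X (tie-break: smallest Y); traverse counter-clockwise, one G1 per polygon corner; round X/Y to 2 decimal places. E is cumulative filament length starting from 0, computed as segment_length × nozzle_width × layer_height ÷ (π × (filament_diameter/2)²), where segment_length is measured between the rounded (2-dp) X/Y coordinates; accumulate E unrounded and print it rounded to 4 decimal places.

At z = 29.4 mm: the sphere is not intersected at this z (|z−center|=25.400 > r=4); the 16.5×26 cube at (-1.5, 10.5) contributes its full rectangle; Merging all regions: only the 16.5×26 cube at (-1.5, 10.5) is present, so the union is just that shape — 1 connected region. The outline is a single polygon with 4 vertices. Extrusion per mm of travel: 0.4 × 0.1 / (π × 1.425²) = 0.006270. Accumulating E over each segment gives final E = 0.5330.

G0 X-1.50 Y10.50 Z29.40
G1 X15.00 Y10.50 E0.1035
G1 X15.00 Y36.50 E0.2665
G1 X-1.50 Y36.50 E0.3699
G1 X-1.50 Y10.50 E0.5330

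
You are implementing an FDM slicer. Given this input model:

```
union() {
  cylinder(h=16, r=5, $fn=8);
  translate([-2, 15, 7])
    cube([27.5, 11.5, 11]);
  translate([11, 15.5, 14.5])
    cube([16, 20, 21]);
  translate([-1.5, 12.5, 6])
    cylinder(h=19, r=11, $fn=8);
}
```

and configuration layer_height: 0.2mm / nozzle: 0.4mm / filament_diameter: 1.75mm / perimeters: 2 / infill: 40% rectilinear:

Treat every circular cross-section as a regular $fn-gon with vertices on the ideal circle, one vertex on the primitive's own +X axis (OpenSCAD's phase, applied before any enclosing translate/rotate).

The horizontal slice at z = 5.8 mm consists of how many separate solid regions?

1

At z = 5.8 mm: the cylinder: section is a regular 8-gon, circumradius r=5; the cube at (-2, 15) is absent (z outside [7, 18]); the cube at (11, 15.5) is absent (z outside [14.5, 35.5]); the cylinder at (-1.5, 12.5) is absent (z outside [6, 25]); Combining (union): only the r=5 cylinder is present, so the union is just that shape — 1 connected region. The result has 1 disconnected region.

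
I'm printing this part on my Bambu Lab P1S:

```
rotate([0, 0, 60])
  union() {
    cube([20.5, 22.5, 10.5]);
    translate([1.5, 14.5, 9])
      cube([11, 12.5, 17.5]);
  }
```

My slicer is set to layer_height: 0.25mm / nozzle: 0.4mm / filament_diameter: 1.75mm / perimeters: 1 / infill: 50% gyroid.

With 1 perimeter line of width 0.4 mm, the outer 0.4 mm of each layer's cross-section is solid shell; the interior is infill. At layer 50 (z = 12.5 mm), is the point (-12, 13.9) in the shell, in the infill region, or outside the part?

At z = 12.5 mm: the cube is not intersected at this z (z outside [0, 10.5]); the cube at (1.5, 14.5) is present — its section is the full 11×12.5 rectangle; Merging all regions: only the 11×12.5 cube at (1.5, 14.5) is present, so the union is just that shape — 1 connected region; (rotated 60° about Z; rotation is an isometry so areas/perimeters/island counts are preserved). Overall, the cross-section is a single solid region. Undo the 60° rotation: the query point maps to (6.038, 17.342) in the un-rotated model frame. The nearest boundary edge runs (1.50, 14.50)→(12.50, 14.50); distance from the point to it = 2.84 mm. The point is inside the cross-section and 2.84 mm from the nearest boundary — more than the 0.4 mm shell width (1 × 0.4), so it's in the infill interior.

infill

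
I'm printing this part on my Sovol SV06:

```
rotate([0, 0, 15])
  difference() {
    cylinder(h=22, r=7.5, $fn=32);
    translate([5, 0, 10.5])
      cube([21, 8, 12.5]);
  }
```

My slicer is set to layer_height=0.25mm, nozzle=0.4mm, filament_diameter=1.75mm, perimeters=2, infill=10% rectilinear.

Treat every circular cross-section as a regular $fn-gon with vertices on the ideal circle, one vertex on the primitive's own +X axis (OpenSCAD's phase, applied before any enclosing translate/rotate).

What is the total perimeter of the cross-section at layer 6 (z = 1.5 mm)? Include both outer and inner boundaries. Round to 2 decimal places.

At z = 1.5 mm: the cylinder: section is a regular 32-gon, circumradius r=7.5 (perimeter = 2·32·7.500·sin(180°/32) = 47.05 mm); the cube at (5, 0) is not intersected at this z (z outside [10.5, 23]); After the difference (first − rest): none of the subtracted shapes is present at this height, so the r=7.5 cylinder is unchanged — boundary = 47.05 mm; (rotated 15° about Z; rotation is an isometry so areas/perimeters/island counts are preserved). Overall, the cross-section is a single solid region. Total boundary length (outer) = 47.05 mm.

47.05 mm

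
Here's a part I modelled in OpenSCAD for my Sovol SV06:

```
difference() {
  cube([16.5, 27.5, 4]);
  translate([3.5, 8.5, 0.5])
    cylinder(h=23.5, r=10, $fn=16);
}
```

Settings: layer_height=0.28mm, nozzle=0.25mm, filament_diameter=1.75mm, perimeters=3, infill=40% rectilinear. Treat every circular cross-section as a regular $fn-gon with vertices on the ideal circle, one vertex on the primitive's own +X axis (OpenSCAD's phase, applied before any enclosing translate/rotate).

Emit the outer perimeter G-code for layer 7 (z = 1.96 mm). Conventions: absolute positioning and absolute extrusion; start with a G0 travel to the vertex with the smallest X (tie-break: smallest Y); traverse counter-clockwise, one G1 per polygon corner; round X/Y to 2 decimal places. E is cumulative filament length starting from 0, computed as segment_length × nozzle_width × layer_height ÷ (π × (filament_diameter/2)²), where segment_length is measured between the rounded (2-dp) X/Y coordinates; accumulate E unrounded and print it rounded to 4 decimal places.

G0 X0.00 Y17.80 Z1.96
G1 X3.50 Y18.50 E0.1039
G1 X7.33 Y17.74 E0.2175
G1 X10.57 Y15.57 E0.3310
G1 X12.74 Y12.33 E0.4445
G1 X13.50 Y8.50 E0.5581
G1 X12.74 Y4.67 E0.6718
G1 X10.57 Y1.43 E0.7852
G1 X8.43 Y0.00 E0.8602
G1 X16.50 Y0.00 E1.0950
G1 X16.50 Y27.50 E1.8953
G1 X0.00 Y27.50 E2.3755
G1 X0.00 Y17.80 E2.6578

At z = 1.96 mm: the cube is present — its section is the full 16.5×27.5 rectangle; the r=10 cylinder at (3.5, 8.5) gives a regular 16-gon of circumradius 10 (constant along its height); Subtracting the remaining from the first: starting from the 16.5×27.5 cube, the r=10 cylinder at (3.5, 8.5) partially overlaps it — only the 211.91 mm² overlap (of its 306.15 mm²) is removed, clipping the outline — 1 connected region. The outline is a single polygon with 12 vertices. Extrusion per mm of travel: 0.25 × 0.28 / (π × 0.875²) = 0.029103. Accumulating E over each segment gives final E = 2.6578.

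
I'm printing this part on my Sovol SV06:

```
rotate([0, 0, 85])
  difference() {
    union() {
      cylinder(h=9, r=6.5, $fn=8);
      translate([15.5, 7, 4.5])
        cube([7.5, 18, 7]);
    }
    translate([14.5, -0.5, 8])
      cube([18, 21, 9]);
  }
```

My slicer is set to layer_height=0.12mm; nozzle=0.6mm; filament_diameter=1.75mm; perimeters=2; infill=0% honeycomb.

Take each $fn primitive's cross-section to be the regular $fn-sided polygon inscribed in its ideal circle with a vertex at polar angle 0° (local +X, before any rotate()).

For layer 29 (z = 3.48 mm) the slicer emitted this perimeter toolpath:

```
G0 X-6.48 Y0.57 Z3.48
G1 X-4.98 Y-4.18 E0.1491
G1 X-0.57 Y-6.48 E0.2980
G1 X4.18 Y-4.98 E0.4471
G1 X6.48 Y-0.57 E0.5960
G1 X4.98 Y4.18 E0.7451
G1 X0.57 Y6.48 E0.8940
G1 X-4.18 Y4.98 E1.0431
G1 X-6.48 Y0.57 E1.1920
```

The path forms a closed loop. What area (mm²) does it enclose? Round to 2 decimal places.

Apply the shoelace formula to the sequence of (X, Y) vertices; enclosed area = 119.63 mm².

119.63 mm²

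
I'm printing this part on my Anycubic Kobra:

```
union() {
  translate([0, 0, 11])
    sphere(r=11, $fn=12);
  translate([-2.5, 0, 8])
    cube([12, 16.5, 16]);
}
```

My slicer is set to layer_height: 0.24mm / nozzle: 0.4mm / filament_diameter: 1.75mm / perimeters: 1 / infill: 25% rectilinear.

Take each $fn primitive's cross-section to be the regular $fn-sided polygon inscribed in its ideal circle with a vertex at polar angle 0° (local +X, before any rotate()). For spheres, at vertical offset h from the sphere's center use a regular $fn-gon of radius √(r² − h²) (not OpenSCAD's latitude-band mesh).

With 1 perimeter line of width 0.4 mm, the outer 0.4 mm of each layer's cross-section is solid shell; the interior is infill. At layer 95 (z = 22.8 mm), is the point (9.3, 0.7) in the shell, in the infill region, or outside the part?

At z = 22.8 mm: the sphere is absent (|z−center|=11.800 > r=11); the 12×16.5 cube at (-2.5, 0) contributes its full rectangle; Merging all regions: only the 12×16.5 cube at (-2.5, 0) is present, so the union is just that shape — 1 connected region. Overall, the cross-section is a single solid region. The nearest boundary edge runs (9.50, 0.00)→(9.50, 16.50); distance from the point to it = 0.20 mm. The point is inside the cross-section, 0.20 mm from the nearest boundary — within the 0.4 mm shell band (1 × 0.4).

shell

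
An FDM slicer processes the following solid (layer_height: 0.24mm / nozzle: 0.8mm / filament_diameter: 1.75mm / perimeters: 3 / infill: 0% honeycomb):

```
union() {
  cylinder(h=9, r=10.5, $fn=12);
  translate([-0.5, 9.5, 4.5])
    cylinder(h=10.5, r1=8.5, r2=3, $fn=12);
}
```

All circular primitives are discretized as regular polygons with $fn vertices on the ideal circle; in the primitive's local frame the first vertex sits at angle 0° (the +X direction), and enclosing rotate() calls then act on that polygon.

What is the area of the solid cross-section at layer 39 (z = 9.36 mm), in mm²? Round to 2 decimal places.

106.36 mm²

At z = 9.36 mm: the cylinder is absent (z outside [0, 9]); the cone at (-0.5, 9.5) (r1=8.5→r2=3) has section circumradius 5.954 here — a regular 12-gon (area = (12/2)·5.954²·sin(360°/12) = 106.36 mm²); Taking the union: only the cone at (-0.5, 9.5) is present, so the union is just that shape — area = 106.36 mm². Overall, the cross-section is a single solid region. Net area = 106.36 mm².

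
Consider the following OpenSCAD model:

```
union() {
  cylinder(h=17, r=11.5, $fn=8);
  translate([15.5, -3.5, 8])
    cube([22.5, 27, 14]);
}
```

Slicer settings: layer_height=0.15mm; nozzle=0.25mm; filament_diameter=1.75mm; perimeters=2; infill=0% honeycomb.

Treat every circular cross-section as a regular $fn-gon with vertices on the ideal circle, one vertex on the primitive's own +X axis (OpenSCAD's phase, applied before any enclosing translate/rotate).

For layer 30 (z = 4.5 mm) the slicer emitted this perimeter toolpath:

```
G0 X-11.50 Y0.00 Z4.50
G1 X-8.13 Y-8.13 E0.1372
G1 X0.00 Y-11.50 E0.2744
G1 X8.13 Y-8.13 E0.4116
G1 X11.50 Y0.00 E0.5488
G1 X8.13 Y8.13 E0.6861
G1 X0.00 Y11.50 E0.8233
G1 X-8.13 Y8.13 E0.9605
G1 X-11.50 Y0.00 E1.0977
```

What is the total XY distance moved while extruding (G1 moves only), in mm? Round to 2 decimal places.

70.41 mm

Sum the Euclidean lengths of each G1 segment: total = 70.41 mm.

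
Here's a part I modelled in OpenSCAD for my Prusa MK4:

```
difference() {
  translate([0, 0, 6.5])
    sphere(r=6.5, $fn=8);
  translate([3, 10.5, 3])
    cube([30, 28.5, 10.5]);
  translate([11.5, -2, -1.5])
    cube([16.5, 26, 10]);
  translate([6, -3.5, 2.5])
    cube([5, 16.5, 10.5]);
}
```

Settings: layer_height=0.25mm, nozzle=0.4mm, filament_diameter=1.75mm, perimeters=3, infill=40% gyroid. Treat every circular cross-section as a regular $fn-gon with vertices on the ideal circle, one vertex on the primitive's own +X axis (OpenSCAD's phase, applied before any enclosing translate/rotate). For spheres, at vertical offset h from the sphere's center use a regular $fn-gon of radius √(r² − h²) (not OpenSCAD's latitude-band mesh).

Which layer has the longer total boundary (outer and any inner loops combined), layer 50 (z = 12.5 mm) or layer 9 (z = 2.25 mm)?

Layer 50 (z = 12.5): the sphere: section is a regular 8-gon, circumradius = √(r²−h²) = √(6.5²−6²) = 2.500 (perimeter = 2·8·2.500·sin(180°/8) = 15.31 mm); the cube at (3, 10.5) (footprint 30×28.5) is included at this height (perimeter 117.00 mm); the cube at (11.5, -2) is absent (z outside [-1.5, 8.5]); the 5×16.5 cube at (6, -3.5) contributes its full rectangle (perimeter 43.00 mm); Subtracting the remaining from the first: starting from the r=6.5 sphere, the 30×28.5 cube at (3, 10.5) misses the remaining region (no effect); the 5×16.5 cube at (6, -3.5) misses the remaining region (no effect) — boundary = 15.31 mm. So its perimeter = 15.31 mm. Layer 9 (z = 2.25): the r=6.5 sphere contributes a regular 8-gon of circumradius √(6.5²−4.25²) = 4.918 (perimeter = 2·8·4.918·sin(180°/8) = 30.11 mm); the cube at (3, 10.5) does not reach this height (z outside [3, 13.5]); the 16.5×26 cube at (11.5, -2) contributes its full rectangle (perimeter 85.00 mm); the cube at (6, -3.5) is absent (z outside [2.5, 13]); After the difference (first − rest): starting from the r=6.5 sphere, the 16.5×26 cube at (11.5, -2) misses the remaining region (no effect) — boundary = 30.11 mm. So its perimeter = 30.11 mm. Layer 9 is larger (30.11 vs 15.31 mm).

layer 9 (z = 2.25 mm)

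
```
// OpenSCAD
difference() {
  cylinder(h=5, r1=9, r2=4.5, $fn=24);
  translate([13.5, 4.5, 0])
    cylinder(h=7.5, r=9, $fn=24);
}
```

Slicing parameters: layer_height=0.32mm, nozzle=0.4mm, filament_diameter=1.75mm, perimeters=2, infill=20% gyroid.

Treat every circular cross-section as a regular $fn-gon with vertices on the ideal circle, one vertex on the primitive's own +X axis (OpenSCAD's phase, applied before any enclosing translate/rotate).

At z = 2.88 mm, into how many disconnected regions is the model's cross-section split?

1

At z = 2.88 mm: the cone (r1=9→r2=4.5) has section circumradius 6.408 here — a regular 24-gon; the r=9 cylinder at (13.5, 4.5) contributes a regular 24-gon of circumradius 9; After the difference (first − rest): starting from the cone, the r=9 cylinder at (13.5, 4.5) partially overlaps it — only the 4.09 mm² overlap (of its 251.57 mm²) is removed, clipping the outline — 1 connected region. The result has 1 disconnected region.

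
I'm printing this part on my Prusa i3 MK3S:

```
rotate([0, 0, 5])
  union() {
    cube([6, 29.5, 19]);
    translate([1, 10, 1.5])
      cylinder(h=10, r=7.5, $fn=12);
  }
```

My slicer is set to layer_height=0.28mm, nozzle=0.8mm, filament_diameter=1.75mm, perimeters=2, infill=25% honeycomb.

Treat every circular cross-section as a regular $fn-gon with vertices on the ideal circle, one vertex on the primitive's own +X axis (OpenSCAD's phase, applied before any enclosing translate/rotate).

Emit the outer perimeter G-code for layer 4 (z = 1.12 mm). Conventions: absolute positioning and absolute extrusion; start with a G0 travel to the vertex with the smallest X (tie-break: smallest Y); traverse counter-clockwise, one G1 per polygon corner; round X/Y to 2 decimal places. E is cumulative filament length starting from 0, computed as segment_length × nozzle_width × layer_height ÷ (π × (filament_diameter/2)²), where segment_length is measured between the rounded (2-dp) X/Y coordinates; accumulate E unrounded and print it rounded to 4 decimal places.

At z = 1.12 mm: the cube is present — its section is the full 6×29.5 rectangle; the cylinder at (1, 10) is absent (z outside [1.5, 11.5]); Taking the union: only the 6×29.5 cube is present, so the union is just that shape — 1 connected region; (rotated 5° about Z; rotation is an isometry so areas/perimeters/island counts are preserved). The outline is a single polygon with 4 vertices. Extrusion per mm of travel: 0.8 × 0.28 / (π × 0.875²) = 0.093128. Accumulating E over each segment gives final E = 6.6130.

G0 X-2.57 Y29.39 Z1.12
G1 X0.00 Y0.00 E2.7475
G1 X5.98 Y0.52 E3.3065
G1 X3.41 Y29.91 E6.0540
G1 X-2.57 Y29.39 E6.6130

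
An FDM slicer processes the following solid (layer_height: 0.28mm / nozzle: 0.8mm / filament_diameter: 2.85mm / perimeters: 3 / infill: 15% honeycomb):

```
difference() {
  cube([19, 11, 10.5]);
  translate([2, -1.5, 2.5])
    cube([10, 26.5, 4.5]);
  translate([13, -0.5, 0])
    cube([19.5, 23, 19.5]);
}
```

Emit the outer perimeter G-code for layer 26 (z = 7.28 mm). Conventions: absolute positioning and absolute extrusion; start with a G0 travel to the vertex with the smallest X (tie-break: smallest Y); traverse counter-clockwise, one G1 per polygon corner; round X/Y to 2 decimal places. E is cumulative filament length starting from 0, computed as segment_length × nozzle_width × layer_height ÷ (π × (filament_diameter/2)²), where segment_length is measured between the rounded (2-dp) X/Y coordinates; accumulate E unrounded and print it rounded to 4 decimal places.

At z = 7.28 mm: the 19×11 cube contributes its full rectangle; the cube at (2, -1.5) is absent (z outside [2.5, 7]); the 19.5×23 cube at (13, -0.5) contributes its full rectangle; After the difference (first − rest): starting from the 19×11 cube, the 19.5×23 cube at (13, -0.5) partially overlaps it — only the 66.00 mm² overlap (of its 448.50 mm²) is removed, clipping the outline — 1 connected region. The outline is a single polygon with 4 vertices. Extrusion per mm of travel: 0.8 × 0.28 / (π × 1.425²) = 0.035113. Accumulating E over each segment gives final E = 1.6854.

G0 X0.00 Y0.00 Z7.28
G1 X13.00 Y0.00 E0.4565
G1 X13.00 Y11.00 E0.8427
G1 X0.00 Y11.00 E1.2992
G1 X0.00 Y0.00 E1.6854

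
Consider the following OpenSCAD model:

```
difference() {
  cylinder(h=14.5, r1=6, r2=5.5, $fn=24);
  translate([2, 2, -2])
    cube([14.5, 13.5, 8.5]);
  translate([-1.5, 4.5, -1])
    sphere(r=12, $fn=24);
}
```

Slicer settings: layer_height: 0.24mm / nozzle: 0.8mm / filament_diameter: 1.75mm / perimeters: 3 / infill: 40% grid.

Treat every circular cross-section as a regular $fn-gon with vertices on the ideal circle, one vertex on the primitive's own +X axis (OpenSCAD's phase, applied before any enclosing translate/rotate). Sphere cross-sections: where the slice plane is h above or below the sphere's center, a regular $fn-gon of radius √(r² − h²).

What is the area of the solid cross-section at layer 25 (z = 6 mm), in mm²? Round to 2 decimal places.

4.74 mm²

At z = 6 mm: the cone: at t=0.414 of its height the radius interpolates to r₁+(r₂−r₁)t = 5.793, giving a regular 24-gon of that circumradius (area = (24/2)·5.793²·sin(360°/24) = 104.23 mm²); the cube at (2, 2) (footprint 14.5×13.5) is included at this height (area 195.75 mm²); the sphere at (-1.5, 4.5): section is a regular 24-gon, circumradius = √(r²−h²) = √(12²−7²) = 9.747 (area = (24/2)·9.747²·sin(360°/24) = 295.05 mm²); Taking the first minus the rest: starting from the cone (104.23 mm²), the 14.5×13.5 cube at (2, 2) partially overlaps it — only the 7.48 mm² overlap (of its 195.75 mm²) is removed, clipping the outline; the r=12 sphere at (-1.5, 4.5) partially overlaps it — only the 92.01 mm² overlap (of its 295.05 mm²) is removed, clipping the outline — area = 4.74 mm². Overall, the cross-section is a single solid region. Net area = 4.74 mm².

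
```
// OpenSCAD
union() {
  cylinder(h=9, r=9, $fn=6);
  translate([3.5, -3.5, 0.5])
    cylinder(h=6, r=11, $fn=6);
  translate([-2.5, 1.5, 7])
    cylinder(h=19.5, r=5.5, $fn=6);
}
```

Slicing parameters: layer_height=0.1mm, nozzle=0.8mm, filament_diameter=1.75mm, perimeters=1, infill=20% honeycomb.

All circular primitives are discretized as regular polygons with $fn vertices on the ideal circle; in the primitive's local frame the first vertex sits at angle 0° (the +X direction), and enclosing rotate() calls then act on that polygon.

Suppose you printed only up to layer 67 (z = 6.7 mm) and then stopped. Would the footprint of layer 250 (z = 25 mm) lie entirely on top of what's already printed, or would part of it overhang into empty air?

entirely on top

Compare the two slices. At z = 6.7: the r=9 cylinder gives a regular 6-gon of circumradius 9 (constant along its height) (area = (6/2)·9.000²·sin(360°/6) = 210.44 mm²); the cylinder at (3.5, -3.5) is absent (z outside [0.5, 6.5]); the cylinder at (-2.5, 1.5) is not intersected at this z (z outside [7, 26.5]); Taking the union: only the r=9 cylinder is present, so the union is just that shape — area = 210.44 mm². At z = 25: the cylinder is absent (z outside [0, 9]); the cylinder at (3.5, -3.5) is not intersected at this z (z outside [0.5, 6.5]); the cylinder at (-2.5, 1.5): section is a regular 6-gon, circumradius r=5.5 (area = (6/2)·5.500²·sin(360°/6) = 78.59 mm²); Merging all regions: only the r=5.5 cylinder at (-2.5, 1.5) is present, so the union is just that shape — area = 78.59 mm². Checking containment: the cross-section at z = 25 is a subset of the cross-section at z = 6.7.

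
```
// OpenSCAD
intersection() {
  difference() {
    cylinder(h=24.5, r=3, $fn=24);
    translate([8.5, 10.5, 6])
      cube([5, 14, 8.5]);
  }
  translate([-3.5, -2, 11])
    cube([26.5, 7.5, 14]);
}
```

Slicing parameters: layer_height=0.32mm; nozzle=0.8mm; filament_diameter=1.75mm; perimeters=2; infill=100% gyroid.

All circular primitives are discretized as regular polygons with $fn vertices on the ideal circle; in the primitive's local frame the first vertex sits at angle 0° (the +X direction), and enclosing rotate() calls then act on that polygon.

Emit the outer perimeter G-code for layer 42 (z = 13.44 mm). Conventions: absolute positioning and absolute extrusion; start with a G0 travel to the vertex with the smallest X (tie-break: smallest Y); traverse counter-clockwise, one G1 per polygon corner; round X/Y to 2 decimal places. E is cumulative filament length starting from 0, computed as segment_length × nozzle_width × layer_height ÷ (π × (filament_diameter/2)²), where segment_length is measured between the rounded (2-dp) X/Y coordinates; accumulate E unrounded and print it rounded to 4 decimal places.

At z = 13.44 mm: the r=3 cylinder gives a regular 24-gon of circumradius 3 (constant along its height); the cube at (8.5, 10.5) (footprint 5×14) is included at this height; After the difference (first − rest): starting from the r=3 cylinder, the 5×14 cube at (8.5, 10.5) misses the remaining region (no effect) — 1 connected region; the 26.5×7.5 cube at (-3.5, -2) contributes its full rectangle; After intersecting: the 26.5×7.5 cube at (-3.5, -2) partially overlaps the result so far; clipping to the common part keeps 24.94 mm² — 1 connected region. The outline is a single polygon with 19 vertices. Extrusion per mm of travel: 0.8 × 0.32 / (π × 0.875²) = 0.106432. Accumulating E over each segment gives final E = 1.9395.

G0 X-3.00 Y0.00 Z13.44
G1 X-2.90 Y-0.78 E0.0837
G1 X-2.60 Y-1.50 E0.1667
G1 X-2.21 Y-2.00 E0.2342
G1 X2.21 Y-2.00 E0.7046
G1 X2.60 Y-1.50 E0.7721
G1 X2.90 Y-0.78 E0.8551
G1 X3.00 Y0.00 E0.9388
G1 X2.90 Y0.78 E1.0225
G1 X2.60 Y1.50 E1.1056
G1 X2.12 Y2.12 E1.1890
G1 X1.50 Y2.60 E1.2725
G1 X0.78 Y2.90 E1.3555
G1 X0.00 Y3.00 E1.4392
G1 X-0.78 Y2.90 E1.5229
G1 X-1.50 Y2.60 E1.6059
G1 X-2.12 Y2.12 E1.6893
G1 X-2.60 Y1.50 E1.7728
G1 X-2.90 Y0.78 E1.8558
G1 X-3.00 Y0.00 E1.9395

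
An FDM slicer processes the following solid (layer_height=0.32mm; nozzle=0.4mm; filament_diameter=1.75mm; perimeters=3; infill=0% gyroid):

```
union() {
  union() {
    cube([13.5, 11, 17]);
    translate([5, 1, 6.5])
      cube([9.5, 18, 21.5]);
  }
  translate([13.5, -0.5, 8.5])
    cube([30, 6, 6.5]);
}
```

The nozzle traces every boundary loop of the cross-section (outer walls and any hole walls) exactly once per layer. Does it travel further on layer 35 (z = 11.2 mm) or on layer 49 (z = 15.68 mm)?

layer 35 (z = 11.2 mm)

Layer 35 (z = 11.2): the 13.5×11 cube contributes its full rectangle (perimeter 49.00 mm); the cube at (5, 1) is present — its section is the full 9.5×18 rectangle (perimeter 55.00 mm); Merging all regions: the regions partially overlap (shared area 85.00 mm²), so the edge portions inside another operand are dropped and the merged outline is re-measured after clipping — boundary = 67.00 mm; the 30×6 cube at (13.5, -0.5) contributes its full rectangle (perimeter 72.00 mm); Combining (union): the regions partially overlap (shared area 4.50 mm²), so the edge portions inside another operand are dropped and the merged outline is re-measured after clipping — boundary = 126.00 mm. So its perimeter = 126.00 mm. Layer 49 (z = 15.68): the cube is present — its section is the full 13.5×11 rectangle (perimeter 49.00 mm); the cube at (5, 1) is present — its section is the full 9.5×18 rectangle (perimeter 55.00 mm); Taking the union: the regions partially overlap (shared area 85.00 mm²), so the edge portions inside another operand are dropped and the merged outline is re-measured after clipping — boundary = 67.00 mm; the cube at (13.5, -0.5) is not intersected at this z (z outside [8.5, 15]); Taking the union: only the result so far is present, so the union is just that shape — boundary = 67.00 mm. So its perimeter = 67.00 mm. Layer 35 is larger (126.00 vs 67.00 mm).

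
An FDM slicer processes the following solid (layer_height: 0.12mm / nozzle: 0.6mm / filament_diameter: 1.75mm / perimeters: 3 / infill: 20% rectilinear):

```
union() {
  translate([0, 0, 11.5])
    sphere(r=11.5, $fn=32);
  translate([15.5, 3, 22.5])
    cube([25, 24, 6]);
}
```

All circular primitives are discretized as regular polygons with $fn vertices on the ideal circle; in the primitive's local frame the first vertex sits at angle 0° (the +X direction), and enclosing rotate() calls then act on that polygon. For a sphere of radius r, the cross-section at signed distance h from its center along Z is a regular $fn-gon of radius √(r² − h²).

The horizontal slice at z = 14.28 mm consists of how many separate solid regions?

1

At z = 14.28 mm: the r=11.5 sphere contributes a regular 32-gon of circumradius √(11.5²−2.78²) = 11.159; the cube at (15.5, 3) is absent (z outside [22.5, 28.5]); Taking the union: only the r=11.5 sphere is present, so the union is just that shape — 1 connected region. The result has 1 disconnected region.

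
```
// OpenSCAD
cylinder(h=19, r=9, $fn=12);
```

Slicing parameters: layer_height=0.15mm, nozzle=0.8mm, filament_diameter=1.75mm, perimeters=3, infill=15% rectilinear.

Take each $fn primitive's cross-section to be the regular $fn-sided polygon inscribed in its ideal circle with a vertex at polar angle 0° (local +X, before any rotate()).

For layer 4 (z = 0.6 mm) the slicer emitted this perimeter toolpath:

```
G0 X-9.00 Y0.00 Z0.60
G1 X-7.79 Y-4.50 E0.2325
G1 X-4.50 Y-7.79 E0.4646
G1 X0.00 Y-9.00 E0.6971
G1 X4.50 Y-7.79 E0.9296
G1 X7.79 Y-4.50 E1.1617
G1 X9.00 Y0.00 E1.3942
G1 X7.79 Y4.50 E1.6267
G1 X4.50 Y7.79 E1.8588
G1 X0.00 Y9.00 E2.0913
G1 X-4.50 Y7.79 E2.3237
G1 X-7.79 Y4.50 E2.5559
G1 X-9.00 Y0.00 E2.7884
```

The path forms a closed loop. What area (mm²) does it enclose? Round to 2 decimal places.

242.87 mm²

Apply the shoelace formula to the sequence of (X, Y) vertices; enclosed area = 242.87 mm².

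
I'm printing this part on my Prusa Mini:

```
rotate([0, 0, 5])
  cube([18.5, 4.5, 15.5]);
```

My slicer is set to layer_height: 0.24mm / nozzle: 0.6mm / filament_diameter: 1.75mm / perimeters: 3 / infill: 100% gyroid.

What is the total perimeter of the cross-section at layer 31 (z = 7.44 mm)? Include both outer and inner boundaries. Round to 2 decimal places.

At z = 7.44 mm: the 18.5×4.5 cube contributes its full rectangle (perimeter 46.00 mm); (whole slice rotated 5° about Z — lengths, areas and connectivity unchanged). Overall, the cross-section is a single solid region. Total boundary length (outer) = 46.00 mm.

46.00 mm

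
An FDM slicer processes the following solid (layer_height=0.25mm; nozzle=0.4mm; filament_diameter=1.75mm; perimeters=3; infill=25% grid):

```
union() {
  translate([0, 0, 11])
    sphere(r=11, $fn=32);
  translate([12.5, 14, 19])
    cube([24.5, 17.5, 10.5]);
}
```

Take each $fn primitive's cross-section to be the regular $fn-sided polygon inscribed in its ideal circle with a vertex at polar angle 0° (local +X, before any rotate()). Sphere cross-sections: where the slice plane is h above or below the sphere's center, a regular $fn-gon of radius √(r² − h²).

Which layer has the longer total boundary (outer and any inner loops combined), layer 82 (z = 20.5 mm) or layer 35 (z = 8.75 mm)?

layer 82 (z = 20.5 mm)

Layer 82 (z = 20.5): the r=11 sphere contributes a regular 32-gon of circumradius √(11²−9.5²) = 5.545 (perimeter = 2·32·5.545·sin(180°/32) = 34.79 mm); the cube at (12.5, 14) (footprint 24.5×17.5) is included at this height (perimeter 84.00 mm); Merging all regions: the 2 present regions are separate (no shared area or edge), so areas and boundary lengths simply add and each stays a separate island — boundary = 118.79 mm. So its perimeter = 118.79 mm. Layer 35 (z = 8.75): the sphere: section is a regular 32-gon, circumradius = √(r²−h²) = √(11²−2.25²) = 10.767 (perimeter = 2·32·10.767·sin(180°/32) = 67.55 mm); the cube at (12.5, 14) does not reach this height (z outside [19, 29.5]); Taking the union: only the r=11 sphere is present, so the union is just that shape — boundary = 67.55 mm. So its perimeter = 67.55 mm. Layer 82 is larger (118.79 vs 67.55 mm).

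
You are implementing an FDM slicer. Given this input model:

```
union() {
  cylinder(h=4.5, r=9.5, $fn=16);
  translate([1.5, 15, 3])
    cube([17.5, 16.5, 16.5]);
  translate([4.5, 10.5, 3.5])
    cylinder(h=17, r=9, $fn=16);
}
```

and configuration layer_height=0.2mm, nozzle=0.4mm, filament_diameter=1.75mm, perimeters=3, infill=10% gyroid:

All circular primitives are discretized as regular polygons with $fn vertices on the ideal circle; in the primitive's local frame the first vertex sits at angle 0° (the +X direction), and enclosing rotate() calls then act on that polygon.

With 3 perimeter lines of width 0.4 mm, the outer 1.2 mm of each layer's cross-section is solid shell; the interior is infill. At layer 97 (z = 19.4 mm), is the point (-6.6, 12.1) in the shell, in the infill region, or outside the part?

outside

At z = 19.4 mm: the cylinder is not intersected at this z (z outside [0, 4.5]); the cube at (1.5, 15) (footprint 17.5×16.5) is included at this height; the r=9 cylinder at (4.5, 10.5) contributes a regular 16-gon of circumradius 9; Combining (union): the regions partially overlap (shared area 36.38 mm²), so overlapping operands fuse into one piece — 1 connected region. Overall, the cross-section is a single solid region. The nearest boundary edge runs (-4.50, 10.50)→(-3.81, 13.94); distance from the point to it = 2.37 mm. The point is not inside any of the regions above, so it lies outside the cross-section (2.37 mm from the nearest boundary).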